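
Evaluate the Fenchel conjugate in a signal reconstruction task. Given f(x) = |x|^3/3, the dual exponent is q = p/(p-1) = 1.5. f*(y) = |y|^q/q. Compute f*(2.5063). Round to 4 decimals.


The conjugate exponent q satisfies 1/p + 1/q = 1.
p = 3, so q = 3/(3 - 1) = 1.5
|y|^q = 2.5063^1.5 = 3.9678
f*(2.5063) = 3.9678 / 1.5 = 2.6452


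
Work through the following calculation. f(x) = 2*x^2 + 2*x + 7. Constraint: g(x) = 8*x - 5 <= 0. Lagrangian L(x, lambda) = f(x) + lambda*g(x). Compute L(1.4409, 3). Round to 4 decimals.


Step 1: Evaluate f(x).
f(1.4409) = 2*1.4409^2 + 2*1.4409 + 7 = 14.0342
Step 2: Evaluate g(x).
g(1.4409) = 8*1.4409 - 5 = 6.5272
Step 3: Compute Lagrangian.
L = 14.0342 + 3*6.5272 = 33.6158


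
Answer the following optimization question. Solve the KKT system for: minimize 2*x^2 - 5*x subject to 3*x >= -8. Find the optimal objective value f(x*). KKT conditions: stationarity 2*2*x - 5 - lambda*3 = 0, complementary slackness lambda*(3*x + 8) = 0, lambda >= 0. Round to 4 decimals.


Step 1: Try lambda = 0 (constraint inactive).
Stationarity: 2*2*x - 5 = 0
x* = 5/(2*2) = 1.25
Check constraint: 3*1.25 = 3.75 >= -8 -- satisfied.
Step 2: Compute optimal value.
f(x*) = 2*1.25^2 - 5*1.25 = -3.125


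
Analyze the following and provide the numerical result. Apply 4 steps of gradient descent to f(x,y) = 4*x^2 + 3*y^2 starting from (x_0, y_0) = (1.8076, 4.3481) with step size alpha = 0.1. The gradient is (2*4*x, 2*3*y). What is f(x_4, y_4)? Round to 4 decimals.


Gradient descent on f(x,y) = 4*x^2 + 3*y^2.
Starting point: (1.8076, 4.3481), alpha = 0.1
Step 1: grad_x = 2*4*1.8076 = 14.4608, grad_y = 2*3*4.3481 = 26.0886
  x_1 = 1.8076 - 0.1*14.4608 = 0.3615
  y_1 = 4.3481 - 0.1*26.0886 = 1.7392
Step 2: grad_x = 2*4*0.3615 = 2.8922, grad_y = 2*3*1.7392 = 10.4354
  x_2 = 0.3615 - 0.1*2.8922 = 0.0723
  y_2 = 1.7392 - 0.1*10.4354 = 0.6957
Step 3: grad_x = 2*4*0.0723 = 0.5784, grad_y = 2*3*0.6957 = 4.1742
  x_3 = 0.0723 - 0.1*0.5784 = 0.0145
  y_3 = 0.6957 - 0.1*4.1742 = 0.2783
Step 4: grad_x = 2*4*0.0145 = 0.1157, grad_y = 2*3*0.2783 = 1.6697
  x_4 = 0.0145 - 0.1*0.1157 = 0.0029
  y_4 = 0.2783 - 0.1*1.6697 = 0.1113
f(0.0029, 0.1113) = 4*0.0029^2 + 3*0.1113^2 = 0.0372


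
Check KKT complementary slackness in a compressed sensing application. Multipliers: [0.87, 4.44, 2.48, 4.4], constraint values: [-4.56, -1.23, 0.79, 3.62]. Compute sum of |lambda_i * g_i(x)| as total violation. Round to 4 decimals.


KKT complementary slackness check:
lambda_1 * g_1 = 0.87 * -4.56 = -3.9672
lambda_2 * g_2 = 4.44 * -1.23 = -5.4612
lambda_3 * g_3 = 2.48 * 0.79 = 1.9592
lambda_4 * g_4 = 4.4 * 3.62 = 15.928
Total violation = 3.9672 + 5.4612 + 1.9592 + 15.928 = 27.3156


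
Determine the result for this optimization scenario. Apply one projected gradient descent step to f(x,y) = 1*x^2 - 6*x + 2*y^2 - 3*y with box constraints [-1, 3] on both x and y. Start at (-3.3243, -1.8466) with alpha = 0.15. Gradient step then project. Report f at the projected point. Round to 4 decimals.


Step 1: Compute gradient at (-3.3243, -1.8466).
grad_x = 2*1*-3.3243 - 6 = -12.6486
grad_y = 2*2*-1.8466 - 3 = -10.3864
Step 2: Gradient step.
x_raw = -3.3243 - 0.15*-12.6486 = -1.427
y_raw = -1.8466 - 0.15*-10.3864 = -0.2886
Step 3: Project onto [-1, 3].
x_proj = clip(-1.427) = -1.0
y_proj = clip(-0.2886) = -0.2886
Step 4: Evaluate f.
f(-1.0, -0.2886) = 8.0325


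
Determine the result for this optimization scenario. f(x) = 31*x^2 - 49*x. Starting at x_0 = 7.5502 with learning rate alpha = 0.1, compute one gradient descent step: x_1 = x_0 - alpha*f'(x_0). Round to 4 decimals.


We compute the gradient at x_0 and apply the update.
f'(x) = 62*x - 49
f'(7.5502) = 62*7.5502 - 49 = 419.1124
x_1 = 7.5502 - 0.1*419.1124 = -34.361


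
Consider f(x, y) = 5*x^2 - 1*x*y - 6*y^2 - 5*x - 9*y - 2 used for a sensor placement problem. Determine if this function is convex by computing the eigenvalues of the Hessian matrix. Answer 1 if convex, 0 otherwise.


The Hessian of f(x,y) = 5*x^2 - 1*x*y - 6*y^2 - 5*x - 9*y - 2 is:
H = [[10, -1], [-1, -12]]
Trace = 10 - 12 = -2
Determinant = 10*-12 - (-1)^2 = -121
Discriminant = (-2)^2 - 4*-121 = 488.0
Eigenvalues: lambda_1 = -12.0454, lambda_2 = 10.0454
The function is not convex.

0


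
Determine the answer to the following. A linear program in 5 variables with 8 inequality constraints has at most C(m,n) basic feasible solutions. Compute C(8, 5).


Each vertex corresponds to some choice of n active constraints out of m, so the number of vertices is at most C(m, n) = m! / (n!(m-n)!).
m = 8, n = 5
Numerator: 8 * 7 * 6 * 5 * 4
Denominator: 5! = 120
C(8, 5) = 56


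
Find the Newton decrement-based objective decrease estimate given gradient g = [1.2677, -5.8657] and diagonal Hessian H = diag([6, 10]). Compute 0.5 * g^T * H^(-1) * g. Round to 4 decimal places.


Step 1: H is diagonal, so H^(-1) * g = [0.2113, -0.5866].
Step 2: g^T H^(-1) g = sum_i g_i^2 / H_ii
  = (1.2677)^2/6 + (-5.8657)^2/10
  = 0.2678 + 3.4406 = 3.7085
Step 3: Objective decrease = 0.5 * g^T H^(-1) g = 1.8542


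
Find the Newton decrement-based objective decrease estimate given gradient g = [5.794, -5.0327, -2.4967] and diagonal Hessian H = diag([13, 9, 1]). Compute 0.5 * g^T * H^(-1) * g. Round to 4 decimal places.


Step 1: H is diagonal, so H^(-1) * g = [0.4457, -0.5592, -2.4967].
Step 2: g^T H^(-1) g = sum_i g_i^2 / H_ii
  = (5.794)^2/13 + (-5.0327)^2/9 + (-2.4967)^2/1
  = 2.5823 + 2.8142 + 6.2335 = 11.6301
Step 3: Objective decrease = 0.5 * g^T H^(-1) g = 5.815


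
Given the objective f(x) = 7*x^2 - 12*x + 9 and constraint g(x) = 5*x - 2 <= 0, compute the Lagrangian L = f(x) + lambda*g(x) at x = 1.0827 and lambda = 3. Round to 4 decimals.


Step 1: Evaluate f(x).
f(1.0827) = 7*1.0827^2 - 12*1.0827 + 9 = 4.2133
Step 2: Evaluate g(x).
g(1.0827) = 5*1.0827 - 2 = 3.4135
Step 3: Compute Lagrangian.
L = 4.2133 + 3*3.4135 = 14.4538


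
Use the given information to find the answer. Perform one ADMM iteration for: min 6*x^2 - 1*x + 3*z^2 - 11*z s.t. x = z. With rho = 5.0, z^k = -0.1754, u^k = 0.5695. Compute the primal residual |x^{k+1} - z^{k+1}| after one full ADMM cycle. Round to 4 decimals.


ADMM iteration with rho = 5.0, z^k = -0.1754, u^k = 0.5695
Step 1: x-update.
Minimize 6*x^2 - 1*x + (5.0/2)*(x + 0.1754 + 0.5695)^2
FOC: (2*6 + 5.0)*x = 1 + 5.0*(-0.1754 - 0.5695)
x^{k+1} = -0.1603
Step 2: z-update.
Minimize 3*z^2 - 11*z + (5.0/2)*(-0.1603 - z + 0.5695)^2
FOC: (2*3 + 5.0)*z = 11 + 5.0*(-0.1603 + 0.5695)
z^{k+1} = 1.186
Step 3: u-update.
u^{k+1} = 0.5695 - 0.1603 - 1.186 = -0.7768
Step 4: Primal residual = |-0.1603 - 1.186| = 1.3463


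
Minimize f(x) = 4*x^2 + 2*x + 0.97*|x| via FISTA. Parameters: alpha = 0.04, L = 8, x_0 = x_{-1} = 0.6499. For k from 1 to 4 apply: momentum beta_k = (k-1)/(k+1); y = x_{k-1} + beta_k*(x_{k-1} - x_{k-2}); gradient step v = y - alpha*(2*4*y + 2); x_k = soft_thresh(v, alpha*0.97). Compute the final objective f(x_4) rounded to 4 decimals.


FISTA on f(x) = 4*x^2 + 2*x + 0.97*|x|
L = 8, alpha = 0.04
Iteration 1: beta = 0.0, y = 0.6499 + 0.0*(0.6499 - 0.6499) = 0.6499
  grad(y) = 7.1992, v = y - alpha*grad = 0.3619
  prox(v) = soft_thresh(0.3619, 0.0388) = 0.3231
Iteration 2: beta = 0.3333, y = 0.3231 + 0.3333*(0.3231 - 0.6499) = 0.2142
  grad(y) = 3.7137, v = y - alpha*grad = 0.0657
  prox(v) = soft_thresh(0.0657, 0.0388) = 0.0269
Iteration 3: beta = 0.5, y = 0.0269 + 0.5*(0.0269 - 0.3231) = -0.1213
  grad(y) = 1.0298, v = y - alpha*grad = -0.1625
  prox(v) = soft_thresh(-0.1625, 0.0388) = -0.1237
Iteration 4: beta = 0.6, y = -0.1237 + 0.6*(-0.1237 - 0.0269) = -0.214
  grad(y) = 0.2881, v = y - alpha*grad = -0.2255
  prox(v) = soft_thresh(-0.2255, 0.0388) = -0.1867
f(x_4) = 4*(-0.1867)^2 + 2*(-0.1867) + 0.97*|-0.1867| = -0.0529


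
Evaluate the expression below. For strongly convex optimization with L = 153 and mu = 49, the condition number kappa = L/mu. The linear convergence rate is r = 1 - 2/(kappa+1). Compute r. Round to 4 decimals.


Step 1: Compute the condition number.
kappa = L/mu = 153/49 = 3.1224
Step 2: Compute the convergence rate.
r = 1 - 2/(kappa + 1) = 1 - 2*mu/(L + mu) = (L - mu)/(L + mu) = 104/202 = 0.5149


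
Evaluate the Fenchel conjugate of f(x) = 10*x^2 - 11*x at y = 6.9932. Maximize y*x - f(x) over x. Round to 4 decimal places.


f*(y) = sup_x {y*x - a*x^2 - b*x} = sup_x {(y-b)*x - a*x^2}
FOC: (y - b) - 2a*x = 0 => x* = (y - b)/(2a)
x* = (6.9932 + 11)/(2*10) = 0.8997
f*(6.9932) = (y-b)^2/(4a) = (6.9932 + 11)^2/(4*10)
= 323.7552/40 = 8.0939


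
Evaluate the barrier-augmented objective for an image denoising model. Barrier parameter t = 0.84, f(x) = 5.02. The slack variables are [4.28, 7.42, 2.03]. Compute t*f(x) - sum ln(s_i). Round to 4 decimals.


Step 1: Compute log-barrier.
ln values: [1.454, 2.0042, 0.708]
phi = -(1.454 + 2.0042 + 0.708) = -4.1662
Step 2: Compute augmented objective.
t*f(x) = 0.84*5.02 = 4.2168
Total = 4.2168 - 4.1662 = 0.0506


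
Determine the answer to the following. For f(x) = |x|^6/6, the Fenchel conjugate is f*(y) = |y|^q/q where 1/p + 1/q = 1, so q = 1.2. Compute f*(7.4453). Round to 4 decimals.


The conjugate exponent q satisfies 1/p + 1/q = 1.
p = 6, so q = 6/(6 - 1) = 1.2
|y|^q = 7.4453^1.2 = 11.1239
f*(7.4453) = 11.1239 / 1.2 = 9.27


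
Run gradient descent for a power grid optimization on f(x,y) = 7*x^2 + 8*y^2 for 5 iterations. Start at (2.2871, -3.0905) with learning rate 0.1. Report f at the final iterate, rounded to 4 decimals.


Gradient descent on f(x,y) = 7*x^2 + 8*y^2.
Starting point: (2.2871, -3.0905), alpha = 0.1
Step 1: grad_x = 2*7*2.2871 = 32.0194, grad_y = 2*8*-3.0905 = -49.448
  x_1 = 2.2871 - 0.1*32.0194 = -0.9148
  y_1 = -3.0905 - 0.1*-49.448 = 1.8543
Step 2: grad_x = 2*7*-0.9148 = -12.8078, grad_y = 2*8*1.8543 = 29.6688
  x_2 = -0.9148 - 0.1*-12.8078 = 0.3659
  y_2 = 1.8543 - 0.1*29.6688 = -1.1126
Step 3: grad_x = 2*7*0.3659 = 5.1231, grad_y = 2*8*-1.1126 = -17.8013
  x_3 = 0.3659 - 0.1*5.1231 = -0.1464
  y_3 = -1.1126 - 0.1*-17.8013 = 0.6675
Step 4: grad_x = 2*7*-0.1464 = -2.0492, grad_y = 2*8*0.6675 = 10.6808
  x_4 = -0.1464 - 0.1*-2.0492 = 0.0585
  y_4 = 0.6675 - 0.1*10.6808 = -0.4005
Step 5: grad_x = 2*7*0.0585 = 0.8197, grad_y = 2*8*-0.4005 = -6.4085
  x_5 = 0.0585 - 0.1*0.8197 = -0.0234
  y_5 = -0.4005 - 0.1*-6.4085 = 0.2403
f(-0.0234, 0.2403) = 7*(-0.0234)^2 + 8*0.2403^2 = 0.4659


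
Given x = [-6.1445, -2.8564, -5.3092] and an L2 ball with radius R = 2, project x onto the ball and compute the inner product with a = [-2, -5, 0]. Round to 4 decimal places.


Step 1: Compute ||x|| (intermediates to 6 decimals).
||x|| = sqrt((-6.1445)^2 + (-2.8564)^2 + (-5.3092)^2) = 8.608223
Step 2: Project.
Since ||x|| > R, scale = R/||x|| = 2/8.608223 = 0.232336, proj(x) = scale * x
proj(x) = [-1.427589, -0.663645, -1.233518]
Step 3: Dot product.
a^T * proj(x) = -2*(-1.427589) - 5*(-0.663645) + 0*(-1.233518) = 6.1734


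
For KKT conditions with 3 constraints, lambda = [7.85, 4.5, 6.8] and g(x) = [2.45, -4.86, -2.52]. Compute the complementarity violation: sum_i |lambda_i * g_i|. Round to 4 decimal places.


KKT complementary slackness check:
lambda_1 * g_1 = 7.85 * 2.45 = 19.2325
lambda_2 * g_2 = 4.5 * -4.86 = -21.87
lambda_3 * g_3 = 6.8 * -2.52 = -17.136
Total violation = 19.2325 + 21.87 + 17.136 = 58.2385


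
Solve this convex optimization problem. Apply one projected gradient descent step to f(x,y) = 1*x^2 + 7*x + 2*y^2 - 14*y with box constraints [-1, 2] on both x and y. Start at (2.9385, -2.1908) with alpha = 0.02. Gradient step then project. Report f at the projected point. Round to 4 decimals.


Step 1: Compute gradient at (2.9385, -2.1908).
grad_x = 2*1*2.9385 + 7 = 12.877
grad_y = 2*2*-2.1908 - 14 = -22.7632
Step 2: Gradient step.
x_raw = 2.9385 - 0.02*12.877 = 2.681
y_raw = -2.1908 - 0.02*-22.7632 = -1.7355
Step 3: Project onto [-1, 2].
x_proj = clip(2.681) = 2.0
y_proj = clip(-1.7355) = -1.0
Step 4: Evaluate f.
f(2.0, -1.0) = 34.0


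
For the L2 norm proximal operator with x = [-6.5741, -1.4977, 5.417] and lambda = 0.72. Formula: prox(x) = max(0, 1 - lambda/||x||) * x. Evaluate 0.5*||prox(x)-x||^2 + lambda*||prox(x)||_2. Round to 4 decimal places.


Step 1: Compute ||x||.
||x|| = 8.649
Step 2: Compute scaling factor.
scale = max(0, 1 - 0.72/8.649) = 0.9168
Step 3: prox(x) = [-6.0268, -1.373, 4.9661]
||prox(x)|| = 7.929
Step 4: Proximal objective.
0.5*||prox-x||^2 = 0.2592
lambda*||prox|| = 5.7089
Total = 5.9681


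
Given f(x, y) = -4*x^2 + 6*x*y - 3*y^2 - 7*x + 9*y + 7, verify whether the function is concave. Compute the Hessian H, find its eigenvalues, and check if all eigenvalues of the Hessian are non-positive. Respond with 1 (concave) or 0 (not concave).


The Hessian of f(x,y) = -4*x^2 + 6*x*y - 3*y^2 - 7*x + 9*y + 7 is:
H = [[-8, 6], [6, -6]]
Trace = -8 - 6 = -14
Determinant = -8*-6 - (6)^2 = 12
Discriminant = (-14)^2 - 4*12 = 148.0
Eigenvalues: lambda_1 = -13.0828, lambda_2 = -0.9172
The function is concave.

1


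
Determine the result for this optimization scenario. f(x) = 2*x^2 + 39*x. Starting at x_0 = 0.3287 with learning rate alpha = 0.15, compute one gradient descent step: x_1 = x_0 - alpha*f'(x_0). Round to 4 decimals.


We compute the gradient at x_0 and apply the update.
f'(x) = 4*x + 39
f'(0.3287) = 4*0.3287 + 39 = 40.3148
x_1 = 0.3287 - 0.15*40.3148 = -5.7185


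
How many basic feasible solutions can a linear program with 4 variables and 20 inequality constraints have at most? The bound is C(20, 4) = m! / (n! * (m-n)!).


Each vertex corresponds to some choice of n active constraints out of m, so the number of vertices is at most C(m, n) = m! / (n!(m-n)!).
m = 20, n = 4
Numerator: 20 * 19 * 18 * 17
Denominator: 4! = 24
C(20, 4) = 4845


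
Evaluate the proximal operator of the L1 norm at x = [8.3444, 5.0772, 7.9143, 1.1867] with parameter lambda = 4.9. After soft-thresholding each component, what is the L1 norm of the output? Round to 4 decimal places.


Soft-thresholding with lambda = 4.9:
prox(8.3444) = sign(8.3444)*max(|8.3444| - 4.9, 0) = 3.4444
prox(5.0772) = sign(5.0772)*max(|5.0772| - 4.9, 0) = 0.1772
prox(7.9143) = sign(7.9143)*max(|7.9143| - 4.9, 0) = 3.0143
prox(1.1867) = sign(1.1867)*max(|1.1867| - 4.9, 0) = 0.0
prox(x) = [3.4444, 0.1772, 3.0143, 0.0]
||prox(x)||_1 = 3.4444 + 0.1772 + 3.0143 + 0.0 = 6.6359


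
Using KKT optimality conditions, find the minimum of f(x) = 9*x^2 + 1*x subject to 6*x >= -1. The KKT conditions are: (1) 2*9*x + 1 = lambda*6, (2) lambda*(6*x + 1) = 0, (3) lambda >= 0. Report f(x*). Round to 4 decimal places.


Step 1: Try lambda = 0 (constraint inactive).
Stationarity: 2*9*x + 1 = 0
x* = -1/(2*9) = -1/18 = -0.0556 (rounded; the exact value -1/18 is used below)
Check constraint: 6*-0.0556 = -0.3336 >= -1 -- satisfied.
Step 2: Compute optimal value.
f(x*) = 9*(-1/18)^2 + 1*(-1/18) = -0.0278


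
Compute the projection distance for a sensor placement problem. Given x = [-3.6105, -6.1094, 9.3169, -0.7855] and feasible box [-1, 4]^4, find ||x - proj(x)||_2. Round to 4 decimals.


Project each component onto [-1, 4].
clip(-3.6105) = -1.0, clip(-6.1094) = -1.0, clip(9.3169) = 4.0, clip(-0.7855) = -0.7855
Projection = [-1.0, -1.0, 4.0, -0.7855]
Squared diffs: [6.8147, 26.106, 28.2694, 0.0]
Distance = sqrt(61.1901) = 7.8224


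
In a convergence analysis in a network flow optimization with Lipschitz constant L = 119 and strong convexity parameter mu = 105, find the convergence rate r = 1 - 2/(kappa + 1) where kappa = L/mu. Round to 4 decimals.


Step 1: Compute the condition number.
kappa = L/mu = 119/105 = 1.1333
Step 2: Compute the convergence rate.
r = 1 - 2/(kappa + 1) = 1 - 2*mu/(L + mu) = (L - mu)/(L + mu) = 14/224 = 0.0625


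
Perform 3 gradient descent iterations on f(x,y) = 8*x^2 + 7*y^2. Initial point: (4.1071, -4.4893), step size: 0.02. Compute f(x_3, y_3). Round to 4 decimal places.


Gradient descent on f(x,y) = 8*x^2 + 7*y^2.
Starting point: (4.1071, -4.4893), alpha = 0.02
Step 1: grad_x = 2*8*4.1071 = 65.7136, grad_y = 2*7*-4.4893 = -62.8502
  x_1 = 4.1071 - 0.02*65.7136 = 2.7928
  y_1 = -4.4893 - 0.02*-62.8502 = -3.2323
Step 2: grad_x = 2*8*2.7928 = 44.6852, grad_y = 2*7*-3.2323 = -45.2521
  x_2 = 2.7928 - 0.02*44.6852 = 1.8991
  y_2 = -3.2323 - 0.02*-45.2521 = -2.3273
Step 3: grad_x = 2*8*1.8991 = 30.386, grad_y = 2*7*-2.3273 = -32.5815
  x_3 = 1.8991 - 0.02*30.386 = 1.2914
  y_3 = -2.3273 - 0.02*-32.5815 = -1.6756
f(1.2914, -1.6756) = 8*1.2914^2 + 7*(-1.6756)^2 = 32.9958


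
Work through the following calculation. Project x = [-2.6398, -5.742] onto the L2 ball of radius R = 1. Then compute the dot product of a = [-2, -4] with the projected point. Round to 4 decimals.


Step 1: Compute ||x|| (intermediates to 6 decimals).
||x|| = sqrt((-2.6398)^2 + (-5.742)^2) = 6.31974
Step 2: Project.
Since ||x|| > R, scale = R/||x|| = 1/6.31974 = 0.158234, proj(x) = scale * x
proj(x) = [-0.417706, -0.90858]
Step 3: Dot product.
a^T * proj(x) = -2*(-0.417706) - 4*(-0.90858) = 4.4697


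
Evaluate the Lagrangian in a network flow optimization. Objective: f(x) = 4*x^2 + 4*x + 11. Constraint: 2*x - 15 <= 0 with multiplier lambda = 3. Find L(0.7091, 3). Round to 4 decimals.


Step 1: Evaluate f(x).
f(0.7091) = 4*0.7091^2 + 4*0.7091 + 11 = 15.8477
Step 2: Evaluate g(x).
g(0.7091) = 2*0.7091 - 15 = -13.5818
Step 3: Compute Lagrangian.
L = 15.8477 + 3*-13.5818 = -24.8977


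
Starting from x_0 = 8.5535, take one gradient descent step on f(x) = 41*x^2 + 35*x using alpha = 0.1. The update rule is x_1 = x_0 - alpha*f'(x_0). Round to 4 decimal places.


We compute the gradient at x_0 and apply the update.
f'(x) = 82*x + 35
f'(8.5535) = 82*8.5535 + 35 = 736.387
x_1 = 8.5535 - 0.1*736.387 = -65.0852


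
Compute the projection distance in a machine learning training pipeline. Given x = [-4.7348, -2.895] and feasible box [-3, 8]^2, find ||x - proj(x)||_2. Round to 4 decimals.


Project each component onto [-3, 8].
clip(-4.7348) = -3.0, clip(-2.895) = -2.895
Projection = [-3.0, -2.895]
Squared diffs: [3.0095, 0.0]
Distance = sqrt(3.0095) = 1.7348


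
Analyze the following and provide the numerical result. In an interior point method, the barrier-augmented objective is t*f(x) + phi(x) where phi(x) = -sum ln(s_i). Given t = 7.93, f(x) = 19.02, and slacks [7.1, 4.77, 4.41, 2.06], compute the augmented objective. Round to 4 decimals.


Step 1: Compute log-barrier.
ln values: [1.9601, 1.5623, 1.4839, 0.7227]
phi = -(1.9601 + 1.5623 + 1.4839 + 0.7227) = -5.729
Step 2: Compute augmented objective.
t*f(x) = 7.93*19.02 = 150.8286
Total = 150.8286 - 5.729 = 145.0996


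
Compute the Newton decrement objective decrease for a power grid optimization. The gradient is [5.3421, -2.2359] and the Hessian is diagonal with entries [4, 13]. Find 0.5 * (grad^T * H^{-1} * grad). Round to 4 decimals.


Step 1: H is diagonal, so H^(-1) * g = [1.3355, -0.172].
Step 2: g^T H^(-1) g = sum_i g_i^2 / H_ii
  = (5.3421)^2/4 + (-2.2359)^2/13
  = 7.1345 + 0.3846 = 7.5191
Step 3: Objective decrease = 0.5 * g^T H^(-1) g = 3.7595


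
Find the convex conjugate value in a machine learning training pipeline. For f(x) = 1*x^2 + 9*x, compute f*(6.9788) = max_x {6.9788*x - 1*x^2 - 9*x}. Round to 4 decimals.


f*(y) = sup_x {y*x - a*x^2 - b*x} = sup_x {(y-b)*x - a*x^2}
FOC: (y - b) - 2a*x = 0 => x* = (y - b)/(2a)
x* = (6.9788 - 9)/(2*1) = -1.0106
f*(6.9788) = (y-b)^2/(4a) = (6.9788 - 9)^2/(4*1)
= 4.0852/4 = 1.0213


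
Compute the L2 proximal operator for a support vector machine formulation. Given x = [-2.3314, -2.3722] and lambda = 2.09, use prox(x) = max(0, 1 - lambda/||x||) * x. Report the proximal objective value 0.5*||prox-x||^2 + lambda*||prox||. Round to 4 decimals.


Step 1: Compute ||x||.
||x|| = 3.3261
Step 2: Compute scaling factor.
scale = max(0, 1 - 2.09/3.3261) = 0.3716
Step 3: prox(x) = [-0.8664, -0.8816]
||prox(x)|| = 1.2361
Step 4: Proximal objective.
0.5*||prox-x||^2 = 2.1841
lambda*||prox|| = 2.5834
Total = 4.7674


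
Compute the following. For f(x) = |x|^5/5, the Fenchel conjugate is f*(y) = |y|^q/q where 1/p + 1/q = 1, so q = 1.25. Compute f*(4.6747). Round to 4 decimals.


The conjugate exponent q satisfies 1/p + 1/q = 1.
p = 5, so q = 5/(5 - 1) = 1.25
|y|^q = 4.6747^1.25 = 6.8737
f*(4.6747) = 6.8737 / 1.25 = 5.499


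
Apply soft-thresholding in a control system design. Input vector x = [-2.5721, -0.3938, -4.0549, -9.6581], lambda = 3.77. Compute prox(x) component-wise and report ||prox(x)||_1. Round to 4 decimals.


Soft-thresholding with lambda = 3.77:
prox(-2.5721) = sign(-2.5721)*max(|-2.5721| - 3.77, 0) = 0.0
prox(-0.3938) = sign(-0.3938)*max(|-0.3938| - 3.77, 0) = 0.0
prox(-4.0549) = sign(-4.0549)*max(|-4.0549| - 3.77, 0) = -0.2849
prox(-9.6581) = sign(-9.6581)*max(|-9.6581| - 3.77, 0) = -5.8881
prox(x) = [0.0, 0.0, -0.2849, -5.8881]
||prox(x)||_1 = 0.0 + 0.0 + 0.2849 + 5.8881 = 6.173


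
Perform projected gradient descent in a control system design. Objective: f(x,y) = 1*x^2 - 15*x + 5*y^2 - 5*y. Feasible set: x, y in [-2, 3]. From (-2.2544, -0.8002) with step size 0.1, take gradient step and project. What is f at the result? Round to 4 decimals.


Step 1: Compute gradient at (-2.2544, -0.8002).
grad_x = 2*1*-2.2544 - 15 = -19.5088
grad_y = 2*5*-0.8002 - 5 = -13.002
Step 2: Gradient step.
x_raw = -2.2544 - 0.1*-19.5088 = -0.3035
y_raw = -0.8002 - 0.1*-13.002 = 0.5
Step 3: Project onto [-2, 3].
x_proj = clip(-0.3035) = -0.3035
y_proj = clip(0.5) = 0.5
Step 4: Evaluate f.
f(-0.3035, 0.5) = 3.3949


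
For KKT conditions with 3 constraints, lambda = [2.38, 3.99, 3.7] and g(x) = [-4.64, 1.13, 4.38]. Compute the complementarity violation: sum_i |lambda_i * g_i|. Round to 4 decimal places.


KKT complementary slackness check:
lambda_1 * g_1 = 2.38 * -4.64 = -11.0432
lambda_2 * g_2 = 3.99 * 1.13 = 4.5087
lambda_3 * g_3 = 3.7 * 4.38 = 16.206
Total violation = 11.0432 + 4.5087 + 16.206 = 31.7579


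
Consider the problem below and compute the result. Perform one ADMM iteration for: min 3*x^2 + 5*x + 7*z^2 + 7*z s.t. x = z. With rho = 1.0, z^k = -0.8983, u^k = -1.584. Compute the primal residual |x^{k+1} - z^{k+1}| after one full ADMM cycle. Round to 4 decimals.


ADMM iteration with rho = 1.0, z^k = -0.8983, u^k = -1.584
Step 1: x-update.
Minimize 3*x^2 + 5*x + (1.0/2)*(x + 0.8983 - 1.584)^2
FOC: (2*3 + 1.0)*x = -5 + 1.0*(-0.8983 + 1.584)
x^{k+1} = -0.6163
Step 2: z-update.
Minimize 7*z^2 + 7*z + (1.0/2)*(-0.6163 - z - 1.584)^2
FOC: (2*7 + 1.0)*z = -7 + 1.0*(-0.6163 - 1.584)
z^{k+1} = -0.6134
Step 3: u-update.
u^{k+1} = -1.584 - 0.6163 + 0.6134 = -1.587
Step 4: Primal residual = |-0.6163 + 0.6134| = 0.003


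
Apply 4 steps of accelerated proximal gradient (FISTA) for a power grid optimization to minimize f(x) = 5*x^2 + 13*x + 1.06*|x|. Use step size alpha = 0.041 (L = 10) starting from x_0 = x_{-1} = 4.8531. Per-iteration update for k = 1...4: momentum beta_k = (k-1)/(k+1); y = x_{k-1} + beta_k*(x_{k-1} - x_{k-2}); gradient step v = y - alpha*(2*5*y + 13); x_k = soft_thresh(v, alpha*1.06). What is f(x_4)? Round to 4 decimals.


FISTA on f(x) = 5*x^2 + 13*x + 1.06*|x|
L = 10, alpha = 0.041
Iteration 1: beta = 0.0, y = 4.8531 + 0.0*(4.8531 - 4.8531) = 4.8531
  grad(y) = 61.531, v = y - alpha*grad = 2.3303
  prox(v) = soft_thresh(2.3303, 0.0435) = 2.2869
Iteration 2: beta = 0.3333, y = 2.2869 + 0.3333*(2.2869 - 4.8531) = 1.4315
  grad(y) = 27.3146, v = y - alpha*grad = 0.3116
  prox(v) = soft_thresh(0.3116, 0.0435) = 0.2681
Iteration 3: beta = 0.5, y = 0.2681 + 0.5*(0.2681 - 2.2869) = -0.7413
  grad(y) = 5.5872, v = y - alpha*grad = -0.9704
  prox(v) = soft_thresh(-0.9704, 0.0435) = -0.9269
Iteration 4: beta = 0.6, y = -0.9269 + 0.6*(-0.9269 - 0.2681) = -1.6439
  grad(y) = -3.439, v = y - alpha*grad = -1.5029
  prox(v) = soft_thresh(-1.5029, 0.0435) = -1.4594
f(x_4) = 5*(-1.4594)^2 + 13*(-1.4594) + 1.06*|-1.4594| = -6.7759


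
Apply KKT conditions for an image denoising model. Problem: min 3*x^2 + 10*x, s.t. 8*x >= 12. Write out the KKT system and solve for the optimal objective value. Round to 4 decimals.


Step 1: Try lambda = 0 (constraint inactive).
x_unc = -10/(2*3) = -1.6667
Check: 8*-1.6667 = -13.3336 < 12 -- violated!
Step 2: Constraint must be active: 8*x = 12
x* = 12/8 = 1.5
lambda = (2*3*1.5 + 10)/8 = 2.375
Step 3: Compute optimal value.
f(x*) = 3*1.5^2 + 10*1.5 = 21.75


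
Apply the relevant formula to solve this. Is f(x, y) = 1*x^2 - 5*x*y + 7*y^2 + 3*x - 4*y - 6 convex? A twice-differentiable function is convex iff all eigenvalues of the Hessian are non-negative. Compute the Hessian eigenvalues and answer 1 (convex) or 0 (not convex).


The Hessian of f(x,y) = 1*x^2 - 5*x*y + 7*y^2 + 3*x - 4*y - 6 is:
H = [[2, -5], [-5, 14]]
Trace = 2 + 14 = 16
Determinant = 2*14 - (-5)^2 = 3
Discriminant = (16)^2 - 4*3 = 244.0
Eigenvalues: lambda_1 = 0.1898, lambda_2 = 15.8102
The function is convex.

1


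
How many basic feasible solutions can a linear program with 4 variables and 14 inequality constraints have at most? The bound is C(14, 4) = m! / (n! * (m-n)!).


Each vertex corresponds to some choice of n active constraints out of m, so the number of vertices is at most C(m, n) = m! / (n!(m-n)!).
m = 14, n = 4
Numerator: 14 * 13 * 12 * 11
Denominator: 4! = 24
C(14, 4) = 1001


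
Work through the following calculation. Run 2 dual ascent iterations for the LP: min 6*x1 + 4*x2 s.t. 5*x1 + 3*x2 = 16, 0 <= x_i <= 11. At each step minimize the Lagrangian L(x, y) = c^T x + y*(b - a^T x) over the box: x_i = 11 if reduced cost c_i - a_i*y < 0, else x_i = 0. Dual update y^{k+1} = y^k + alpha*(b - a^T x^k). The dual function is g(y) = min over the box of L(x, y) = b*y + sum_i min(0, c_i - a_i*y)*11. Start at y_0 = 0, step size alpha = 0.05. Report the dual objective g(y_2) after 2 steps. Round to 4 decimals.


Dual ascent for LP: min 6*x1 + 4*x2, 5*x1 + 3*x2 = 16, 0 <= x_i <= 11
Step 1: y^k = 0.0, reduced costs: (6.0, 4.0)
  x^k = (0.0, 0.0), subgradient = b - a^T x = 16.0
  y^{k+1} = 0.0 + 0.05*16.0 = 0.8
Step 2: y^k = 0.8, reduced costs: (2.0, 1.6)
  x^k = (0.0, 0.0), subgradient = b - a^T x = 16.0
  y^{k+1} = 0.8 + 0.05*16.0 = 1.6
Dual objective at y_2 = 1.6: reduced costs (-2.0, -0.8), box minimizer x = (11.0, 11.0)
g(y_2) = b*y + (c1 - a1*y)*x1 + (c2 - a2*y)*x2 = 16*1.6 + (-2.0)*11.0 + (-0.8)*11.0 = 25.6 - 22.0 - 8.8 = -5.2


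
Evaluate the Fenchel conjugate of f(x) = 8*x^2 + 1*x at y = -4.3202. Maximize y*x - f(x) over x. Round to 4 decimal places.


f*(y) = sup_x {y*x - a*x^2 - b*x} = sup_x {(y-b)*x - a*x^2}
FOC: (y - b) - 2a*x = 0 => x* = (y - b)/(2a)
x* = (-4.3202 - 1)/(2*8) = -0.3325
f*(-4.3202) = (y-b)^2/(4a) = (-4.3202 - 1)^2/(4*8)
= 28.3045/32 = 0.8845


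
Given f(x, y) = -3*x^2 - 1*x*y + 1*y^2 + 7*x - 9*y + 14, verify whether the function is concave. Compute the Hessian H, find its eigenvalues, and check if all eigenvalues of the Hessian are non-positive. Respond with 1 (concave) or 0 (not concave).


The Hessian of f(x,y) = -3*x^2 - 1*x*y + 1*y^2 + 7*x - 9*y + 14 is:
H = [[-6, -1], [-1, 2]]
Trace = -6 + 2 = -4
Determinant = -6*2 - (-1)^2 = -13
Discriminant = (-4)^2 - 4*-13 = 68.0
Eigenvalues: lambda_1 = -6.1231, lambda_2 = 2.1231
The function is not concave.

0


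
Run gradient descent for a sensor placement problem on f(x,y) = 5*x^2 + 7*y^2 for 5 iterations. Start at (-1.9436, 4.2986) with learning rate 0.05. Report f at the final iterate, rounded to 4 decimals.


Gradient descent on f(x,y) = 5*x^2 + 7*y^2.
Starting point: (-1.9436, 4.2986), alpha = 0.05
Step 1: grad_x = 2*5*-1.9436 = -19.436, grad_y = 2*7*4.2986 = 60.1804
  x_1 = -1.9436 - 0.05*-19.436 = -0.9718
  y_1 = 4.2986 - 0.05*60.1804 = 1.2896
Step 2: grad_x = 2*5*-0.9718 = -9.718, grad_y = 2*7*1.2896 = 18.0541
  x_2 = -0.9718 - 0.05*-9.718 = -0.4859
  y_2 = 1.2896 - 0.05*18.0541 = 0.3869
Step 3: grad_x = 2*5*-0.4859 = -4.859, grad_y = 2*7*0.3869 = 5.4162
  x_3 = -0.4859 - 0.05*-4.859 = -0.243
  y_3 = 0.3869 - 0.05*5.4162 = 0.1161
Step 4: grad_x = 2*5*-0.243 = -2.4295, grad_y = 2*7*0.1161 = 1.6249
  x_4 = -0.243 - 0.05*-2.4295 = -0.1215
  y_4 = 0.1161 - 0.05*1.6249 = 0.0348
Step 5: grad_x = 2*5*-0.1215 = -1.2148, grad_y = 2*7*0.0348 = 0.4875
  x_5 = -0.1215 - 0.05*-1.2148 = -0.0607
  y_5 = 0.0348 - 0.05*0.4875 = 0.0104
f(-0.0607, 0.0104) = 5*(-0.0607)^2 + 7*0.0104^2 = 0.0192


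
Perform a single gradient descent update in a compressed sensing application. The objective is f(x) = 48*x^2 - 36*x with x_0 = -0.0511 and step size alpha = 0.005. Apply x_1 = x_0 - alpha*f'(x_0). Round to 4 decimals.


We compute the gradient at x_0 and apply the update.
f'(x) = 96*x - 36
f'(-0.0511) = 96*-0.0511 - 36 = -40.9056
x_1 = -0.0511 - 0.005*-40.9056 = 0.1534


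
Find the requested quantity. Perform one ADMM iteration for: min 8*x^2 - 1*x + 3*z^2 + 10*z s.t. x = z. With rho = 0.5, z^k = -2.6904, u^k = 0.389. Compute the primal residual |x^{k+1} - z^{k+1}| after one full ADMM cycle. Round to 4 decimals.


ADMM iteration with rho = 0.5, z^k = -2.6904, u^k = 0.389
Step 1: x-update.
Minimize 8*x^2 - 1*x + (0.5/2)*(x + 2.6904 + 0.389)^2
FOC: (2*8 + 0.5)*x = 1 + 0.5*(-2.6904 - 0.389)
x^{k+1} = -0.0327
Step 2: z-update.
Minimize 3*z^2 + 10*z + (0.5/2)*(-0.0327 - z + 0.389)^2
FOC: (2*3 + 0.5)*z = -10 + 0.5*(-0.0327 + 0.389)
z^{k+1} = -1.5111
Step 3: u-update.
u^{k+1} = 0.389 - 0.0327 + 1.5111 = 1.8673
Step 4: Primal residual = |-0.0327 + 1.5111| = 1.4783


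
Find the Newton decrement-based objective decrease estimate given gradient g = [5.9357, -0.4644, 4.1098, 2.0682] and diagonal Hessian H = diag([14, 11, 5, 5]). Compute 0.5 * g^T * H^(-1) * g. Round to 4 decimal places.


Step 1: H is diagonal, so H^(-1) * g = [0.424, -0.0422, 0.822, 0.4136].
Step 2: g^T H^(-1) g = sum_i g_i^2 / H_ii
  = (5.9357)^2/14 + (-0.4644)^2/11 + (4.1098)^2/5 + (2.0682)^2/5
  = 2.5166 + 0.0196 + 3.3781 + 0.8555 = 6.7698
Step 3: Objective decrease = 0.5 * g^T H^(-1) g = 3.3849


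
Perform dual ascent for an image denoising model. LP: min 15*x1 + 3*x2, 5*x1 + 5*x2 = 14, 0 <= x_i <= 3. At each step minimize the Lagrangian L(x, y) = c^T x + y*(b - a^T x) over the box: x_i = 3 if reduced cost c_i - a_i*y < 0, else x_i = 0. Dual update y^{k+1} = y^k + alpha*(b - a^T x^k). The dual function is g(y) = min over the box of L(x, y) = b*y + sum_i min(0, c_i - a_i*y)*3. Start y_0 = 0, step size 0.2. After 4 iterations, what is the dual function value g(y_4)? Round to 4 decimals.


Dual ascent for LP: min 15*x1 + 3*x2, 5*x1 + 5*x2 = 14, 0 <= x_i <= 3
Step 1: y^k = 0.0, reduced costs: (15.0, 3.0)
  x^k = (0.0, 0.0), subgradient = b - a^T x = 14.0
  y^{k+1} = 0.0 + 0.2*14.0 = 2.8
Step 2: y^k = 2.8, reduced costs: (1.0, -11.0)
  x^k = (0.0, 3.0), subgradient = b - a^T x = -1.0
  y^{k+1} = 2.8 + 0.2*-1.0 = 2.6
Step 3: y^k = 2.6, reduced costs: (2.0, -10.0)
  x^k = (0.0, 3.0), subgradient = b - a^T x = -1.0
  y^{k+1} = 2.6 + 0.2*-1.0 = 2.4
Step 4: y^k = 2.4, reduced costs: (3.0, -9.0)
  x^k = (0.0, 3.0), subgradient = b - a^T x = -1.0
  y^{k+1} = 2.4 + 0.2*-1.0 = 2.2
Dual objective at y_4 = 2.2: reduced costs (4.0, -8.0), box minimizer x = (0.0, 3.0)
g(y_4) = b*y + (c1 - a1*y)*x1 + (c2 - a2*y)*x2 = 14*2.2 + 4.0*0.0 + (-8.0)*3.0 = 30.8 + 0.0 - 24.0 = 6.8


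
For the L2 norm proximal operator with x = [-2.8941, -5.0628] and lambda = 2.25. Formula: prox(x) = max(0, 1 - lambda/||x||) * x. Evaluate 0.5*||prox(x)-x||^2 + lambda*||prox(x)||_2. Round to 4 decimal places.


Step 1: Compute ||x||.
||x|| = 5.8316
Step 2: Compute scaling factor.
scale = max(0, 1 - 2.25/5.8316) = 0.6142
Step 3: prox(x) = [-1.7775, -3.1094]
||prox(x)|| = 3.5816
Step 4: Proximal objective.
0.5*||prox-x||^2 = 2.5313
lambda*||prox|| = 8.0586
Total = 10.5899


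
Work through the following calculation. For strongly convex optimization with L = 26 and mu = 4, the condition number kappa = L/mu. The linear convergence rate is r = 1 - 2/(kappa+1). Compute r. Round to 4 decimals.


Step 1: Compute the condition number.
kappa = L/mu = 26/4 = 6.5
Step 2: Compute the convergence rate.
r = 1 - 2/(kappa + 1) = 1 - 2*mu/(L + mu) = (L - mu)/(L + mu) = 22/30 = 0.7333


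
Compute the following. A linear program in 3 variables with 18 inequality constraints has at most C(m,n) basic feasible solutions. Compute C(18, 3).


Each vertex corresponds to some choice of n active constraints out of m, so the number of vertices is at most C(m, n) = m! / (n!(m-n)!).
m = 18, n = 3
Numerator: 18 * 17 * 16
Denominator: 3! = 6
C(18, 3) = 816


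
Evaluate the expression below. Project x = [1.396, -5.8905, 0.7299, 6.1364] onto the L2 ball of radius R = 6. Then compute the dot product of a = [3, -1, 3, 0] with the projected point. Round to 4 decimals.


Step 1: Compute ||x|| (intermediates to 6 decimals).
||x|| = sqrt(1.396^2 + (-5.8905)^2 + 0.7299^2 + 6.1364^2) = 8.650721
Step 2: Project.
Since ||x|| > R, scale = R/||x|| = 6/8.650721 = 0.693584, proj(x) = scale * x
proj(x) = [0.968243, -4.085557, 0.506247, 4.256109]
Step 3: Dot product.
a^T * proj(x) = 3*0.968243 - 1*(-4.085557) + 3*0.506247 + 0*4.256109 = 8.509


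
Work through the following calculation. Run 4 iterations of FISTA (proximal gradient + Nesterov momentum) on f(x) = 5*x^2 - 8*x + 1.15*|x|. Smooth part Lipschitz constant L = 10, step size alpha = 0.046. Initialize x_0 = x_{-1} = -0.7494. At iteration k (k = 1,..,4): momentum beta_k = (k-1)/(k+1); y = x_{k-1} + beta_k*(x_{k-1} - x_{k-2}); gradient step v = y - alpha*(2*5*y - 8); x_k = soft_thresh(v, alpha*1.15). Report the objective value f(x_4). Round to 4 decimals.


FISTA on f(x) = 5*x^2 - 8*x + 1.15*|x|
L = 10, alpha = 0.046
Iteration 1: beta = 0.0, y = -0.7494 + 0.0*(-0.7494 + 0.7494) = -0.7494
  grad(y) = -15.494, v = y - alpha*grad = -0.0367
  prox(v) = soft_thresh(-0.0367, 0.0529) = 0.0
Iteration 2: beta = 0.3333, y = 0.0 + 0.3333*(0.0 + 0.7494) = 0.2498
  grad(y) = -5.502, v = y - alpha*grad = 0.5029
  prox(v) = soft_thresh(0.5029, 0.0529) = 0.45
Iteration 3: beta = 0.5, y = 0.45 + 0.5*(0.45 - 0.0) = 0.675
  grad(y) = -1.2501, v = y - alpha*grad = 0.7325
  prox(v) = soft_thresh(0.7325, 0.0529) = 0.6796
Iteration 4: beta = 0.6, y = 0.6796 + 0.6*(0.6796 - 0.45) = 0.8174
  grad(y) = 0.1735, v = y - alpha*grad = 0.8094
  prox(v) = soft_thresh(0.8094, 0.0529) = 0.7565
f(x_4) = 5*0.7565^2 - 8*0.7565 + 1.15*|0.7565| = -2.3206


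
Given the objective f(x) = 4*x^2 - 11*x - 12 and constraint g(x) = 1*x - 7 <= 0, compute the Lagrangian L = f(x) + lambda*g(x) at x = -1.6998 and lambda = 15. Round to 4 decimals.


Step 1: Evaluate f(x).
f(-1.6998) = 4*(-1.6998)^2 - 11*(-1.6998) - 12 = 18.2551
Step 2: Evaluate g(x).
g(-1.6998) = 1*-1.6998 - 7 = -8.6998
Step 3: Compute Lagrangian.
L = 18.2551 + 15*-8.6998 = -112.2419


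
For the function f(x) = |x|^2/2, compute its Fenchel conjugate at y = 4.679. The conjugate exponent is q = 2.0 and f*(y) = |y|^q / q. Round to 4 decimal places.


The conjugate exponent q satisfies 1/p + 1/q = 1.
p = 2, so q = 2/(2 - 1) = 2.0
|y|^q = 4.679^2.0 = 21.893
f*(4.679) = 21.893 / 2.0 = 10.9465


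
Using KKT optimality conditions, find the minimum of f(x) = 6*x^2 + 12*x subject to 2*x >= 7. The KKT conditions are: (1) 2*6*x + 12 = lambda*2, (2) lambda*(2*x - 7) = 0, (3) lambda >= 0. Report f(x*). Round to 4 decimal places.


Step 1: Try lambda = 0 (constraint inactive).
x_unc = -12/(2*6) = -1.0
Check: 2*-1.0 = -2.0 < 7 -- violated!
Step 2: Constraint must be active: 2*x = 7
x* = 7/2 = 3.5
lambda = (2*6*3.5 + 12)/2 = 27.0
Step 3: Compute optimal value.
f(x*) = 6*3.5^2 + 12*3.5 = 115.5


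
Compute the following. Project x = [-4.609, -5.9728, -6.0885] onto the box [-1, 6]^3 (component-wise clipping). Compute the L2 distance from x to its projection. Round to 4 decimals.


Project each component onto [-1, 6].
clip(-4.609) = -1.0, clip(-5.9728) = -1.0, clip(-6.0885) = -1.0
Projection = [-1.0, -1.0, -1.0]
Squared diffs: [13.0249, 24.7287, 25.8928]
Distance = sqrt(63.6464) = 7.9779


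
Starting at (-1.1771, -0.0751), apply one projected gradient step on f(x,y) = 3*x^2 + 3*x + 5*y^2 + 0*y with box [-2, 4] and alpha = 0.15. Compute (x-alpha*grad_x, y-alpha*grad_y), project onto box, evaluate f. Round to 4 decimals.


Step 1: Compute gradient at (-1.1771, -0.0751).
grad_x = 2*3*-1.1771 + 3 = -4.0626
grad_y = 2*5*-0.0751 + 0 = -0.751
Step 2: Gradient step.
x_raw = -1.1771 - 0.15*-4.0626 = -0.5677
y_raw = -0.0751 - 0.15*-0.751 = 0.0376
Step 3: Project onto [-2, 4].
x_proj = clip(-0.5677) = -0.5677
y_proj = clip(0.0376) = 0.0376
Step 4: Evaluate f.
f(-0.5677, 0.0376) = -0.7292


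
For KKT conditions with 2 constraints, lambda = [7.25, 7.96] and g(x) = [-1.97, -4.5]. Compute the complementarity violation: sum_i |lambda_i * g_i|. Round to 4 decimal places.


KKT complementary slackness check:
lambda_1 * g_1 = 7.25 * -1.97 = -14.2825
lambda_2 * g_2 = 7.96 * -4.5 = -35.82
Total violation = 14.2825 + 35.82 = 50.1025


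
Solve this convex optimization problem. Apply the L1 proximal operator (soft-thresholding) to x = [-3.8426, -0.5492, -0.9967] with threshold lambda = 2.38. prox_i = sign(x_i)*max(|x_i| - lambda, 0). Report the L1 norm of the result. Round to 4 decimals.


Soft-thresholding with lambda = 2.38:
prox(-3.8426) = sign(-3.8426)*max(|-3.8426| - 2.38, 0) = -1.4626
prox(-0.5492) = sign(-0.5492)*max(|-0.5492| - 2.38, 0) = 0.0
prox(-0.9967) = sign(-0.9967)*max(|-0.9967| - 2.38, 0) = 0.0
prox(x) = [-1.4626, 0.0, 0.0]
||prox(x)||_1 = 1.4626 + 0.0 + 0.0 = 1.4626


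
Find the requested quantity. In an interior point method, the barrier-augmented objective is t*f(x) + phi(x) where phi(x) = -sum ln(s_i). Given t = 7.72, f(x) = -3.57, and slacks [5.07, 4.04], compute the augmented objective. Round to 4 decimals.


Step 1: Compute log-barrier.
ln values: [1.6233, 1.3962]
phi = -(1.6233 + 1.3962) = -3.0196
Step 2: Compute augmented objective.
t*f(x) = 7.72*-3.57 = -27.5604
Total = -27.5604 - 3.0196 = -30.58


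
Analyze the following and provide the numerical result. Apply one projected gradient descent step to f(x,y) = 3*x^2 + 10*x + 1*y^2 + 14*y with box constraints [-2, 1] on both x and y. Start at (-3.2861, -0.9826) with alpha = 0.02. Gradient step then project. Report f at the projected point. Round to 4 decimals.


Step 1: Compute gradient at (-3.2861, -0.9826).
grad_x = 2*3*-3.2861 + 10 = -9.7166
grad_y = 2*1*-0.9826 + 14 = 12.0348
Step 2: Gradient step.
x_raw = -3.2861 - 0.02*-9.7166 = -3.0918
y_raw = -0.9826 - 0.02*12.0348 = -1.2233
Step 3: Project onto [-2, 1].
x_proj = clip(-3.0918) = -2.0
y_proj = clip(-1.2233) = -1.2233
Step 4: Evaluate f.
f(-2.0, -1.2233) = -23.6297


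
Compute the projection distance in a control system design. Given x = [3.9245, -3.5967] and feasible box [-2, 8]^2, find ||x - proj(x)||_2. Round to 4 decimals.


Project each component onto [-2, 8].
clip(3.9245) = 3.9245, clip(-3.5967) = -2.0
Projection = [3.9245, -2.0]
Squared diffs: [0.0, 2.5495]
Distance = sqrt(2.5495) = 1.5967


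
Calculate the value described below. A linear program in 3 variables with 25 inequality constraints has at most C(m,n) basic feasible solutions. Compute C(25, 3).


Each vertex corresponds to some choice of n active constraints out of m, so the number of vertices is at most C(m, n) = m! / (n!(m-n)!).
m = 25, n = 3
Numerator: 25 * 24 * 23
Denominator: 3! = 6
C(25, 3) = 2300


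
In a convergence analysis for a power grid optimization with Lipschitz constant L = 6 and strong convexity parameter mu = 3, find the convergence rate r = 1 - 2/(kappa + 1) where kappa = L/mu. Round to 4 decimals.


Step 1: Compute the condition number.
kappa = L/mu = 6/3 = 2.0
Step 2: Compute the convergence rate.
r = 1 - 2/(kappa + 1) = 1 - 2*mu/(L + mu) = (L - mu)/(L + mu) = 3/9 = 0.3333


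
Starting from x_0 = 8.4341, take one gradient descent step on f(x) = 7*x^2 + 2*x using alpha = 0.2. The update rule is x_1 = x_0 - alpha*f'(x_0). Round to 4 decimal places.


We compute the gradient at x_0 and apply the update.
f'(x) = 14*x + 2
f'(8.4341) = 14*8.4341 + 2 = 120.0774
x_1 = 8.4341 - 0.2*120.0774 = -15.5814


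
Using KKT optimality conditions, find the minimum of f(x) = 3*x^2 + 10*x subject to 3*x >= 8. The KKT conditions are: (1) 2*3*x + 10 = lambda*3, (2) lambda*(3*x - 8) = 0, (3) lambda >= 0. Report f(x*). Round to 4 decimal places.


Step 1: Try lambda = 0 (constraint inactive).
x_unc = -10/(2*3) = -1.6667
Check: 3*-1.6667 = -5.0001 < 8 -- violated!
Step 2: Constraint must be active: 3*x = 8
x* = 8/3 = 2.6667 (rounded; the exact value 8/3 is used below)
lambda = (2*3*(8/3) + 10)/3 = 8.6667
Step 3: Compute optimal value.
f(x*) = 3*(8/3)^2 + 10*(8/3) = 48.0
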